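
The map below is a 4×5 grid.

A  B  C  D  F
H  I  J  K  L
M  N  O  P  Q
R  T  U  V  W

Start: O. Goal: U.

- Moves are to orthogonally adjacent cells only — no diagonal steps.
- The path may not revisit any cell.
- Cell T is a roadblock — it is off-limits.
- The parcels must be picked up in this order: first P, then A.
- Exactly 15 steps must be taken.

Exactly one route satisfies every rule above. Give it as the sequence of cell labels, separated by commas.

The waypoints must appear in the order P, A, with no cell reused.
Route from O: right to P, up to K, 3× left (reaching H), up to A, 4× right (reaching F), 3× down (reaching W), 2× left (reaching U) — 15 moves in all.
Check: order respected (P at step 1, A at step 6); 15 moves as required.

O, P, K, J, I, H, A, B, C, D, F, L, Q, W, V, U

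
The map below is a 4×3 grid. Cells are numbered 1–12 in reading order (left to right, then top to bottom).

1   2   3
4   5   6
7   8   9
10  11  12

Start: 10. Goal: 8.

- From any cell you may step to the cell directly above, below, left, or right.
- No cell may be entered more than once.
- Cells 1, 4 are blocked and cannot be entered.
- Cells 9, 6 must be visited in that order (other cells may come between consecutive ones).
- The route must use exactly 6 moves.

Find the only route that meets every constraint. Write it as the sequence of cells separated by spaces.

10 11 12 9 6 5 8

The waypoints must appear in the order 9, 6, with no cell reused.
Route from 10: right 2 to 12, up 2 to 6, left 1 to 5, down 1 to 8 — 6 moves in all.
Check: order respected (9 at step 3, 6 at step 4); 6 moves as required.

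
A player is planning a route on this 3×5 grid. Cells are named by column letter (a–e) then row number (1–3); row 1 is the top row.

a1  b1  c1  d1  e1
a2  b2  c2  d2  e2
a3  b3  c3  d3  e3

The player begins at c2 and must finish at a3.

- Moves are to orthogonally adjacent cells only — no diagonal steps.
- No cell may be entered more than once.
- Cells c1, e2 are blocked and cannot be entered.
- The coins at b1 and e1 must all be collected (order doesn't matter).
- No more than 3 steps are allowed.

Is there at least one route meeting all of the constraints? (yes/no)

no

e1 must be visited but has only one open neighbour (d1), and it is neither the start nor the goal — the route would have to enter and leave through d1, re-entering it.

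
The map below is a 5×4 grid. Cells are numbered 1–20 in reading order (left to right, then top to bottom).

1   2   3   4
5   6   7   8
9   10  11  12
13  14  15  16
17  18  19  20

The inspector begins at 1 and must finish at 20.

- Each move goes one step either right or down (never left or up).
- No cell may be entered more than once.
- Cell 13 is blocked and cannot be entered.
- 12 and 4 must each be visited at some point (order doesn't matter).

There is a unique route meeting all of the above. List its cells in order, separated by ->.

Moves only go right or down, so the column and row indices never decrease.
Route from 1: right 3 to 4, down 4 to 20 — 7 moves in all.
Check: all required cells visited.

1 -> 2 -> 3 -> 4 -> 8 -> 12 -> 16 -> 20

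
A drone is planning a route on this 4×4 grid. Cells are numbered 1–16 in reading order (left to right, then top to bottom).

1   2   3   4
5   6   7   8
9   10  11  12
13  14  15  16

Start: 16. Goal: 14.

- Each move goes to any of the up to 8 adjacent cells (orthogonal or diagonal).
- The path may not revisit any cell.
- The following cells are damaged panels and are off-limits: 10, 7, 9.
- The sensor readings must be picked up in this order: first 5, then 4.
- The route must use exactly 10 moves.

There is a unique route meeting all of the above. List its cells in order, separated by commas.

The waypoints must appear in the order 5, 4, with no cell reused.
Route from 16: up-left 2 to 6, left 1 to 5, up-right 1 to 2, right 2 to 4, down 2 to 12, down-left 1 to 15, left 1 to 14 — 10 moves in all.
Check: order respected (5 at step 3, 4 at step 6); 10 moves as required.

16, 11, 6, 5, 2, 3, 4, 8, 12, 15, 14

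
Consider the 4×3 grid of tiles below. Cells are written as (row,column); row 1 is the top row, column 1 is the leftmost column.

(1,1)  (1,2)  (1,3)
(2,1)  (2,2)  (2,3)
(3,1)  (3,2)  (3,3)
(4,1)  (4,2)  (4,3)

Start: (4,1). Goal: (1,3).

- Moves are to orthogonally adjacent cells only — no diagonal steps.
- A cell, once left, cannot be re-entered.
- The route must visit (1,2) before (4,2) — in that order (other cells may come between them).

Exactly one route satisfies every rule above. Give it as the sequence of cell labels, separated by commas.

(4,1), (3,1), (2,1), (1,1), (1,2), (2,2), (3,2), (4,2), (4,3), (3,3), (2,3), (1,3)

The waypoints must appear in the order (1,2), (4,2), with no cell reused.
Route from (4,1): 3× up (reaching (1,1)), right to (1,2), 3× down (reaching (4,2)), right to (4,3), 3× up (reaching (1,3)) — 11 moves in all.
Check: order respected ((1,2) at step 4, (4,2) at step 7).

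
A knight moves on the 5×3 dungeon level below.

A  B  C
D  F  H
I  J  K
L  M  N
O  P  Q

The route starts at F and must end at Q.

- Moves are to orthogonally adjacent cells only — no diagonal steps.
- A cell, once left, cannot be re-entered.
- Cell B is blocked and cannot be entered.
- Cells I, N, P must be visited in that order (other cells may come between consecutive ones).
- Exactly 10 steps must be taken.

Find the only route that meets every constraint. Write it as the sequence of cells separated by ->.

The waypoints must appear in the order I, N, P, with no cell reused.
Route from F: left to D, down to I, 2× right (reaching K), down to N, 2× left (reaching L), down to O, 2× right (reaching Q) — 10 moves in all.
Check: order respected (I at step 2, N at step 5, P at step 9); 10 moves as required.

F -> D -> I -> J -> K -> N -> M -> L -> O -> P -> Q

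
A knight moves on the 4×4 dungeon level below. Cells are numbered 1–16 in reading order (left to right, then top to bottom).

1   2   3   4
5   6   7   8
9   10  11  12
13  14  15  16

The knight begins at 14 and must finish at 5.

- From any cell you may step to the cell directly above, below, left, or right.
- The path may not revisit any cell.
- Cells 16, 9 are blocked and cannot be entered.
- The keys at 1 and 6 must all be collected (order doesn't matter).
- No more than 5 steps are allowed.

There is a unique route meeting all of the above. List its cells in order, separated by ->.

14 -> 10 -> 6 -> 2 -> 1 -> 5

The 5-move cap with required stops at 1, 6 leaves no slack for detours.
Route from 14: up 3 to 2, left 1 to 1, down 1 to 5 — 5 moves in all.
Check: all required cells visited; 5 ≤ 5 moves.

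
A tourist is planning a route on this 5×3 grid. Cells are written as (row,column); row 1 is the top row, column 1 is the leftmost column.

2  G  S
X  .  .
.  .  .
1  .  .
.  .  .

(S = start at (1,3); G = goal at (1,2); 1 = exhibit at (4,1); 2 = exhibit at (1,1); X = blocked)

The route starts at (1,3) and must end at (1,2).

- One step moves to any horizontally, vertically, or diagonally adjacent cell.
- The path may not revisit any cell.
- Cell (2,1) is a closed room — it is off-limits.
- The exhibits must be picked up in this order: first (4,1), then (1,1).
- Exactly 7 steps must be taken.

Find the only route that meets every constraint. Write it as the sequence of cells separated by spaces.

(1,3) (2,3) (3,2) (4,1) (3,1) (2,2) (1,1) (1,2)

The waypoints must appear in the order (4,1), (1,1), with no cell reused.
Route from (1,3): down to (2,3), 2× down-left (reaching (4,1)), up to (3,1), up-right to (2,2), up-left to (1,1), right to (1,2) — 7 moves in all.
Check: order respected (1 at step 3, 2 at step 6); 7 moves as required.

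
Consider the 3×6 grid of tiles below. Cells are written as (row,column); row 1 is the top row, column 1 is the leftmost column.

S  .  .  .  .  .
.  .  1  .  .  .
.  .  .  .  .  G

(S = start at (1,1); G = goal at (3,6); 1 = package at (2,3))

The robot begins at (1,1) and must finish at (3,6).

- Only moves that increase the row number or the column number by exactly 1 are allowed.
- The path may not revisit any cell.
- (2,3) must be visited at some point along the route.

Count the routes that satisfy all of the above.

A right/down-only route from (1,1) to (3,6) makes exactly 2 down-moves and 5 right-moves in some order.
With no other constraints that would be C(7,2) = 21 routes.
Split at (2,3) and multiply the segment counts: (1,1)→(2,3): 3; (2,3)→(3,6): 4; product = 12.
That gives 12 routes.

12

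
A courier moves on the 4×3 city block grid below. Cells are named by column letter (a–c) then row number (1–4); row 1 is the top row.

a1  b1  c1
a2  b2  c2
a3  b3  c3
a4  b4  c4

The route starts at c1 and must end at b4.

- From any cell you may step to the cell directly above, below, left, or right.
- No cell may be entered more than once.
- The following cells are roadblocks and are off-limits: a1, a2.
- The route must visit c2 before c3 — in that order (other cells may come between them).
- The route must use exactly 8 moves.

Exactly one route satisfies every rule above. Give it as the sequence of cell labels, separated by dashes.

The waypoints must appear in the order c2, c3, with no cell reused.
Route from c1: left to b1, down to b2, right to c2, down to c3, 2× left (reaching a3), down to a4, right to b4 — 8 moves in all.
Check: order respected (c2 at step 3, c3 at step 4); 8 moves as required.

c1 - b1 - b2 - c2 - c3 - b3 - a3 - a4 - b4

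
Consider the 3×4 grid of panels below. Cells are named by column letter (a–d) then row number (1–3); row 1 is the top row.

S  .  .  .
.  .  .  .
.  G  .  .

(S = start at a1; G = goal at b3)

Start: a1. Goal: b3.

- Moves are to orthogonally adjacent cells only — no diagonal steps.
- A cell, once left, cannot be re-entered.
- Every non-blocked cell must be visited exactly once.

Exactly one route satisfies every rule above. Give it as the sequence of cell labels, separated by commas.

a1, b1, c1, d1, d2, d3, c3, c2, b2, a2, a3, b3

Need to visit all 12 open cells exactly once, starting at a1 and ending at b3.
Cell d1 has only two open neighbours (d2 and c1), so the path must pass straight through it: one of those is the cell it's entered from and the other is where it exits.
Route from a1: 3× right (reaching d1), 2× down (reaching d3), left to c3, up to c2, 2× left (reaching a2), down to a3, right to b3 — 11 moves in all.
Check: all 12 open cells covered.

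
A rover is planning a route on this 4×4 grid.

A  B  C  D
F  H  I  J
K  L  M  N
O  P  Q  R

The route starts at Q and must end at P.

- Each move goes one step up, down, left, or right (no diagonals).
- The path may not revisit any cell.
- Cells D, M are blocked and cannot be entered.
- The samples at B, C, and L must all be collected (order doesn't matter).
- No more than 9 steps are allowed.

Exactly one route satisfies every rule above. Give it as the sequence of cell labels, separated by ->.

Q -> R -> N -> J -> I -> C -> B -> H -> L -> P

The budget equals the shortest possible length, so every move has to be on a shortest route through the required cells.
Route from Q: right to R, 2× up (reaching J), left to I, up to C, left to B, 3× down (reaching P) — 9 moves in all.
Check: all required cells visited; 9 ≤ 9 moves.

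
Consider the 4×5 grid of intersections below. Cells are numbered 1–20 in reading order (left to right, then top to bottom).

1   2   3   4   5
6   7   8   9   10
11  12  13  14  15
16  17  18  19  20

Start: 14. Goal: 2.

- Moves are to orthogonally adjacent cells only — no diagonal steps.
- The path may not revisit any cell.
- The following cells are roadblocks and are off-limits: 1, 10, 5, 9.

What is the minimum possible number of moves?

4

The Manhattan distance from 14 to 2 is |3−1| + |4−2| = 4, so at least 4 moves are needed.
A route of 4 moves achieves this: 14 → 13 → 8 → 3 → 2.
Since 4 matches the lower bound, it is optimal.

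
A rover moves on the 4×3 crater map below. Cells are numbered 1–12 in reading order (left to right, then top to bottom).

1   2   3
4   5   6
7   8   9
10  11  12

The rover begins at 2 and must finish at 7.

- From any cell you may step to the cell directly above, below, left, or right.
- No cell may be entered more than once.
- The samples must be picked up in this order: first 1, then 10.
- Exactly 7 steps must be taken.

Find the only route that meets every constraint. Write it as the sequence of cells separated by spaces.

2 1 4 5 8 11 10 7

The waypoints must appear in the order 1, 10, with no cell reused.
Route from 2: left to 1, down to 4, right to 5, 2× down (reaching 11), left to 10, up to 7 — 7 moves in all.
Check: order respected (1 at step 1, 10 at step 6); 7 moves as required.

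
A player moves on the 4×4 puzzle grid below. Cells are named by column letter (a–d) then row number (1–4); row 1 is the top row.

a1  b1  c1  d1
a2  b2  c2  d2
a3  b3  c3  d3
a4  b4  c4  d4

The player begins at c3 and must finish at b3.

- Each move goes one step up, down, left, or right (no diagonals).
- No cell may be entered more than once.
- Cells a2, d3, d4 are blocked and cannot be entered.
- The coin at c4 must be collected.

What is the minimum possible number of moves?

Any route passes through c4 somewhere between c3 and b3. Summing Manhattan distances along the two legs (c3 → c4 → b3) gives a lower bound of 1 + 2 = 3 moves.
A route of 3 moves achieves this: c3 → c4 → b4 → b3.
Since 3 matches the lower bound, it is optimal.

3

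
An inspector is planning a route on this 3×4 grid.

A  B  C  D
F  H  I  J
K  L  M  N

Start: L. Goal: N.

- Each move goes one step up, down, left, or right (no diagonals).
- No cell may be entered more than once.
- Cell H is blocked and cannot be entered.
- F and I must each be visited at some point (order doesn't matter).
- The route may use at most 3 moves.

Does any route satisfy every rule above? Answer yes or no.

Even ignoring the no-revisit rule, getting from L to N, taking the cheapest ordering L → F → I → N needs at least 2 + 4 + 2 = 8 moves (fewest moves per leg, detouring around blocked cells), which exceeds the 3-move limit.

no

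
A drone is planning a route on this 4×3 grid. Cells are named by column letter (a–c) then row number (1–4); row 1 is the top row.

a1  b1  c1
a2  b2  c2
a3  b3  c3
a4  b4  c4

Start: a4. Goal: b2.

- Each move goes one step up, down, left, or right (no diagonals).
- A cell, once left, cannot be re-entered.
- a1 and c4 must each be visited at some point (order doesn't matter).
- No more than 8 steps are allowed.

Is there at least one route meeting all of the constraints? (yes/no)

no

Even ignoring the no-revisit rule, getting from a4 to b2, taking the cheapest ordering a4 → c4 → a1 → b2 needs at least 2 + 5 + 2 = 9 moves (Manhattan distance per leg), which exceeds the 8-move limit.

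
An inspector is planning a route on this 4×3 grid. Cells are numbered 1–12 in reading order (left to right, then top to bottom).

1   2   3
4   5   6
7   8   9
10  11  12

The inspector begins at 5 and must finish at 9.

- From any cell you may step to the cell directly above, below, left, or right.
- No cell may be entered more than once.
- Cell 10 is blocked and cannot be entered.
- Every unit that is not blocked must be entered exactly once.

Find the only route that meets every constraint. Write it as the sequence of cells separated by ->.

5 -> 6 -> 3 -> 2 -> 1 -> 4 -> 7 -> 8 -> 11 -> 12 -> 9

Need to visit all 11 open cells exactly once, starting at 5 and ending at 9.
Cell 12 has only two open neighbours (9 and 11), so the path must pass straight through it: one of those is the cell it's entered from and the other is where it exits.
Route from 5: right 1 to 6, up 1 to 3, left 2 to 1, down 2 to 7, right 1 to 8, down 1 to 11, right 1 to 12, up 1 to 9 — 10 moves in all.
Check: all 11 open cells covered.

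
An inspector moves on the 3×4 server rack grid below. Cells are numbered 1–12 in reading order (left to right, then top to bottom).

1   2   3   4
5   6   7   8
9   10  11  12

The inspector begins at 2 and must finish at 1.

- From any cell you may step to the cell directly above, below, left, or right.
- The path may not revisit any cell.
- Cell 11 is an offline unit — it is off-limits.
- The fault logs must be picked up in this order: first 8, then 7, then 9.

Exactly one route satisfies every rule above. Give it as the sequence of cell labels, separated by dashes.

2 - 3 - 4 - 8 - 7 - 6 - 10 - 9 - 5 - 1

The waypoints must appear in the order 8, 7, 9, with no cell reused.
Route from 2: right 2 to 4, down 1 to 8, left 2 to 6, down 1 to 10, left 1 to 9, up 2 to 1 — 9 moves in all.
Check: order respected (8 at step 3, 7 at step 4, 9 at step 7).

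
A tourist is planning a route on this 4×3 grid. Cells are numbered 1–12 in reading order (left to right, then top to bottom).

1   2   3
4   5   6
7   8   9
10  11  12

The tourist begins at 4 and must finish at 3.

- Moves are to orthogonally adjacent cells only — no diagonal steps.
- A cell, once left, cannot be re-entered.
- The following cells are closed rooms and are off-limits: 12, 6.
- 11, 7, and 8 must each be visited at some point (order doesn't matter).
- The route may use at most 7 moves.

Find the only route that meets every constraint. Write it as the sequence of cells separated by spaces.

The 7-move cap with required stops at 11, 7, 8 leaves no slack for detours.
Route from 4: 2× down (reaching 10), right to 11, 3× up (reaching 2), right to 3 — 7 moves in all.
Check: all required cells visited; 7 ≤ 7 moves.

4 7 10 11 8 5 2 3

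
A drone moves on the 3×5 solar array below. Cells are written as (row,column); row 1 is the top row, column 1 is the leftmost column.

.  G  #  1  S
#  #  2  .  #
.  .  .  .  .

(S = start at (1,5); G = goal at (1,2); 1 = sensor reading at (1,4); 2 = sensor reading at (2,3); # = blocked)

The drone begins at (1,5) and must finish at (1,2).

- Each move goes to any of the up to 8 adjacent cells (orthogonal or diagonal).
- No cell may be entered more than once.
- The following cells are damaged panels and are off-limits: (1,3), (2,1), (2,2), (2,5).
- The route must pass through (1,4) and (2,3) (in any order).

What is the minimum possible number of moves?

3

Any route passes through (1,4) and (2,3) in some order between (1,5) and (1,2). Summing Chebyshev distances along each leg and taking the cheapest ordering ((1,5) → (1,4) → (2,3) → (1,2)) gives a lower bound of 1 + 1 + 1 = 3 moves.
A route of 3 moves achieves this: (1,5) → (1,4) → (2,3) → (1,2).
Since 3 matches the lower bound, it is optimal.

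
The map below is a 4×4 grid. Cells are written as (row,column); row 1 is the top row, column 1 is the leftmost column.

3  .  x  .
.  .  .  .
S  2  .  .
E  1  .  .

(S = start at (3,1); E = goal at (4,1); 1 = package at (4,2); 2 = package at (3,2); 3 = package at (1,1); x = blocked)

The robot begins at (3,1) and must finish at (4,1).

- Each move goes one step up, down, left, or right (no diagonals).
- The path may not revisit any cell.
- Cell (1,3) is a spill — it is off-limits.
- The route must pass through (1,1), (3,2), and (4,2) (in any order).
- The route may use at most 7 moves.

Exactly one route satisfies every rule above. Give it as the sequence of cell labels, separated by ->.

(3,1) -> (2,1) -> (1,1) -> (1,2) -> (2,2) -> (3,2) -> (4,2) -> (4,1)

Any route must reach (1,1), (3,2), and (4,2) and still end at (4,1) within 7 moves, so the order of the required stops is forced.
Route from (3,1): 2× up (reaching (1,1)), right to (1,2), 3× down (reaching (4,2)), left to (4,1) — 7 moves in all.
Check: all required cells visited; 7 ≤ 7 moves.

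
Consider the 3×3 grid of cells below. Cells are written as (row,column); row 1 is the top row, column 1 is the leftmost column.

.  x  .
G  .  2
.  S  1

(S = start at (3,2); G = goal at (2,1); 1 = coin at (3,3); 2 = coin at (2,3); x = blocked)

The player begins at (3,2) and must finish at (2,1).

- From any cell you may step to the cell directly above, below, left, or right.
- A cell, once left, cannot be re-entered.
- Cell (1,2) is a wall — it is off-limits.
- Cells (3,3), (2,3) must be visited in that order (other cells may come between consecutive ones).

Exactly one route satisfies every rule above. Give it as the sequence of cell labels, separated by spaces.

The waypoints must appear in the order (3,3), (2,3), with no cell reused.
Route from (3,2): right 1 to (3,3), up 1 to (2,3), left 2 to (2,1) — 4 moves in all.
Check: order respected (1 at step 1, 2 at step 2).

(3,2) (3,3) (2,3) (2,2) (2,1)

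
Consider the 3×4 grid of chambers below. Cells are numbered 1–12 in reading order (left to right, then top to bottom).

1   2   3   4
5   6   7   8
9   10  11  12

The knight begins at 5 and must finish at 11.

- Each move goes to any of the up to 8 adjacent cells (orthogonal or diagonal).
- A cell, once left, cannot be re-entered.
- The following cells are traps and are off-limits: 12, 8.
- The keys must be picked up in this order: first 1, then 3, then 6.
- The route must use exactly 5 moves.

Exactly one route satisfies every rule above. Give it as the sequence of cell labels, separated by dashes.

The waypoints must appear in the order 1, 3, 6, with no cell reused.
Route from 5: up to 1, 2× right (reaching 3), down-left to 6, down-right to 11 — 5 moves in all.
Check: order respected (1 at step 1, 3 at step 3, 6 at step 4); 5 moves as required.

5 - 1 - 2 - 3 - 6 - 11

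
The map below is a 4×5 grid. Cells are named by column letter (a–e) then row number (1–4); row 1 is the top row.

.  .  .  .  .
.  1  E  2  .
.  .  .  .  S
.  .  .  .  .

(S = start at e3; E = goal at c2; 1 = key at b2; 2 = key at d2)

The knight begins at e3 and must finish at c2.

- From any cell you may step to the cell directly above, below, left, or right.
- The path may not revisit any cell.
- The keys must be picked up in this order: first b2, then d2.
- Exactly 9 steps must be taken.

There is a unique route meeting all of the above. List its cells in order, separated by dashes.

e3 - d3 - c3 - b3 - b2 - b1 - c1 - d1 - d2 - c2

The waypoints must appear in the order b2, d2, with no cell reused.
Route from e3: 3× left (reaching b3), 2× up (reaching b1), 2× right (reaching d1), down to d2, left to c2 — 9 moves in all.
Check: order respected (1 at step 4, 2 at step 8); 9 moves as required.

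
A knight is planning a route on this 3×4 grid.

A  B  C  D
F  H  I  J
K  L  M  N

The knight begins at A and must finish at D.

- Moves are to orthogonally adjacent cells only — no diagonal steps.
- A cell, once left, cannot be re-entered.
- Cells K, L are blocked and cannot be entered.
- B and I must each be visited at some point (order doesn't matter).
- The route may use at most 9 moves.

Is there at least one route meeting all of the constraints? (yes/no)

One route that works: A → B → H → I → C → D.

yes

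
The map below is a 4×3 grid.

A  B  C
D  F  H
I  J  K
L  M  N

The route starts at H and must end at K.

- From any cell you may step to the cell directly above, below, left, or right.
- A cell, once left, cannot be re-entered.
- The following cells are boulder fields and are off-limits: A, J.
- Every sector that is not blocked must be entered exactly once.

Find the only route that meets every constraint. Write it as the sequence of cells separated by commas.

Need to visit all 10 open cells exactly once, starting at H and ending at K.
Cell L has only two open neighbours (I and M), so the path must pass straight through it: one of those is the cell it's entered from and the other is where it exits.
Route from H: up 1 to C, left 1 to B, down 1 to F, left 1 to D, down 2 to L, right 2 to N, up 1 to K — 9 moves in all.
Check: all 10 open cells covered.

H, C, B, F, D, I, L, M, N, K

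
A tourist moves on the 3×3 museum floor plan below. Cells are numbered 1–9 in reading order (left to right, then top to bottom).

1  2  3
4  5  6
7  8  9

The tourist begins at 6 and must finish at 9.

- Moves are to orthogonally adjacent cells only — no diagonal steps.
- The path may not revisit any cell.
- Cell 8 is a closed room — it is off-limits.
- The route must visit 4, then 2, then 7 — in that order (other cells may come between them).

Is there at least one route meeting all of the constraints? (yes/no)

no

7 must be visited but has only one open neighbour (4), and it is neither the start nor the goal — the route would have to enter and leave through 4, re-entering it.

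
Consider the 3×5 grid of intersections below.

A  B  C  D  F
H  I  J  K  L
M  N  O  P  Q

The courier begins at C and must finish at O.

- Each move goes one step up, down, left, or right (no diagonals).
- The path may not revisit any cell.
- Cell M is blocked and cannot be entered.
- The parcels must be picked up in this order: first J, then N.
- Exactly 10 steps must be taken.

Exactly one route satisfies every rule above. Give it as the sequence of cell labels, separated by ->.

C -> D -> F -> L -> Q -> P -> K -> J -> I -> N -> O

The waypoints must appear in the order J, N, with no cell reused.
Route from C: 2× right (reaching F), 2× down (reaching Q), left to P, up to K, 2× left (reaching I), down to N, right to O — 10 moves in all.
Check: order respected (J at step 7, N at step 9); 10 moves as required.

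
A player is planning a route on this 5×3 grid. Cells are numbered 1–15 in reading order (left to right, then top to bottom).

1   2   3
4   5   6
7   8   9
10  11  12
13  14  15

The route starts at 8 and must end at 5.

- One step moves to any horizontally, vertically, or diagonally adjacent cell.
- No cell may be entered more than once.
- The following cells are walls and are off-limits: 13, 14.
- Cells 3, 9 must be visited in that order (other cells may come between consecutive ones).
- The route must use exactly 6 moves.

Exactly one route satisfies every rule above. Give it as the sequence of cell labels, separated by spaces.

8 4 2 3 6 9 5

The waypoints must appear in the order 3, 9, with no cell reused.
Route from 8: up-left to 4, up-right to 2, right to 3, 2× down (reaching 9), up-left to 5 — 6 moves in all.
Check: order respected (3 at step 3, 9 at step 5); 6 moves as required.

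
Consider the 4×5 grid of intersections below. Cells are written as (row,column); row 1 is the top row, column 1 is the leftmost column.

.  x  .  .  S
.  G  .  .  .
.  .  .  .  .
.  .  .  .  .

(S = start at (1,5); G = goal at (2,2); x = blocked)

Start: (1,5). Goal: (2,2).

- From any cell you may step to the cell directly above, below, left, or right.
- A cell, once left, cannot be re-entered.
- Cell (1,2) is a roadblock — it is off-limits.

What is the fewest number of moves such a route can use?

4

The Manhattan distance from (1,5) to (2,2) is |1−2| + |5−2| = 4, so at least 4 moves are needed.
A route of 4 moves achieves this: (1,5) → (2,5) → (2,4) → (2,3) → (2,2).
Since 4 matches the lower bound, it is optimal.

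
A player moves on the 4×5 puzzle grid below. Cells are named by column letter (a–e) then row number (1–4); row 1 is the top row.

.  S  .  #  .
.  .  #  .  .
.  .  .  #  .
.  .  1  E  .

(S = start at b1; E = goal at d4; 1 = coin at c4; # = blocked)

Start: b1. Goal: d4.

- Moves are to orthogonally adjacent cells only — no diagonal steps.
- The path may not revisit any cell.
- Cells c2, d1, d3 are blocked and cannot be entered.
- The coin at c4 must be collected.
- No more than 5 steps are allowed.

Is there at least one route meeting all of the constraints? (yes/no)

One route that works: b1 → b2 → b3 → b4 → c4 → d4.

yes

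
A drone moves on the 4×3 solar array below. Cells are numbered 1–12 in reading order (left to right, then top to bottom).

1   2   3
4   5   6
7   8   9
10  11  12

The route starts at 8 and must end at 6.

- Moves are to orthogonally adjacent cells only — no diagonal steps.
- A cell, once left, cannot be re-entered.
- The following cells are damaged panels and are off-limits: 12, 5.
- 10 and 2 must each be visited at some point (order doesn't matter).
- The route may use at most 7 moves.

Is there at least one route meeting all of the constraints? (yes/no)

no

Even ignoring the no-revisit rule, getting from 8 to 6, taking the cheapest ordering 8 → 10 → 2 → 6 needs at least 2 + 4 + 2 = 8 moves (Manhattan distance per leg), which exceeds the 7-move limit.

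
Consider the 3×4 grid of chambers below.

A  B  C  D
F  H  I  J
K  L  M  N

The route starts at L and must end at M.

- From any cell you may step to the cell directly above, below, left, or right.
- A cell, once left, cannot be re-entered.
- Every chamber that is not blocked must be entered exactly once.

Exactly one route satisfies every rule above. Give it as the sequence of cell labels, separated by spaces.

L K F A B H I C D J N M

Need to visit all 12 open cells exactly once, starting at L and ending at M.
Cell K has only two open neighbours (F and L), so the path must pass straight through it: one of those is the cell it's entered from and the other is where it exits.
Route from L: left 1 to K, up 2 to A, right 1 to B, down 1 to H, right 1 to I, up 1 to C, right 1 to D, down 2 to N, left 1 to M — 11 moves in all.
Check: all 12 open cells covered.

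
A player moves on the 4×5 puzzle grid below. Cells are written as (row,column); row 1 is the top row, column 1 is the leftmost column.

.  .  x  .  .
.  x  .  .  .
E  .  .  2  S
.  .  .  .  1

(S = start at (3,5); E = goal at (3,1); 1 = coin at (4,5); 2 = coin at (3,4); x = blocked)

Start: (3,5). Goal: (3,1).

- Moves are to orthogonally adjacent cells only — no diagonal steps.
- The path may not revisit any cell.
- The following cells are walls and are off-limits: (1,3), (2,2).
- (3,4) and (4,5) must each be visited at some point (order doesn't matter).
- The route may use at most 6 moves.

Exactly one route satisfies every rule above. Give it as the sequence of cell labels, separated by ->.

(3,5) -> (4,5) -> (4,4) -> (3,4) -> (3,3) -> (3,2) -> (3,1)

The 6-move cap with required stops at (3,4), (4,5) leaves no slack for detours.
Route from (3,5): down to (4,5), left to (4,4), up to (3,4), 3× left (reaching (3,1)) — 6 moves in all.
Check: all required cells visited; 6 ≤ 6 moves.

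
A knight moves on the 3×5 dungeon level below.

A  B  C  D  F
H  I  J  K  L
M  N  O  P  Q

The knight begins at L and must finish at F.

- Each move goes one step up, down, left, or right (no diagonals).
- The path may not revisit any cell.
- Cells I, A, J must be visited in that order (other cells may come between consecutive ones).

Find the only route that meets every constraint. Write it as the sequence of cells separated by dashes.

L - Q - P - O - N - I - H - A - B - C - J - K - D - F

The waypoints must appear in the order I, A, J, with no cell reused.
Route from L: down 1 to Q, left 3 to N, up 1 to I, left 1 to H, up 1 to A, right 2 to C, down 1 to J, right 1 to K, up 1 to D, right 1 to F — 13 moves in all.
Check: order respected (I at step 5, A at step 7, J at step 10).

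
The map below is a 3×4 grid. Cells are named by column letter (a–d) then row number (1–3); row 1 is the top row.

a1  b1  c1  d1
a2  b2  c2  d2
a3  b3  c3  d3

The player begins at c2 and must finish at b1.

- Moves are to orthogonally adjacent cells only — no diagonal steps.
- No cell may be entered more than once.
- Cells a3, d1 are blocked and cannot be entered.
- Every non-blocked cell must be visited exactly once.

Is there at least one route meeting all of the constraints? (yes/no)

Colour the cells like a checkerboard: each orthogonal step flips colour, so a Hamiltonian route alternates colours. Here there are 5 cells of one colour and 5 of the other, with start on the same colour as the goal — the counts and endpoints can't be arranged into an alternating sequence of length 10, so no Hamiltonian route exists.

no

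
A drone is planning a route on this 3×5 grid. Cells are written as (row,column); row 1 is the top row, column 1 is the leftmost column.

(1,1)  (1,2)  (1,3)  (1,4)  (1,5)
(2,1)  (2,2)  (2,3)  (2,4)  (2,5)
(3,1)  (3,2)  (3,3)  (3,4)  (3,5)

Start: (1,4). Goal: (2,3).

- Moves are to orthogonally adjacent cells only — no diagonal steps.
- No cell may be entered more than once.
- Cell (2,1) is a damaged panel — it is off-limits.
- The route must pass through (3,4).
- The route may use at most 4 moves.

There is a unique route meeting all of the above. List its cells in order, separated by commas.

(1,4), (2,4), (3,4), (3,3), (2,3)

The budget equals the shortest possible length, so every move has to be on a shortest route through the required cells.
Route from (1,4): 2× down (reaching (3,4)), left to (3,3), up to (2,3) — 4 moves in all.
Check: all required cells visited; 4 ≤ 4 moves.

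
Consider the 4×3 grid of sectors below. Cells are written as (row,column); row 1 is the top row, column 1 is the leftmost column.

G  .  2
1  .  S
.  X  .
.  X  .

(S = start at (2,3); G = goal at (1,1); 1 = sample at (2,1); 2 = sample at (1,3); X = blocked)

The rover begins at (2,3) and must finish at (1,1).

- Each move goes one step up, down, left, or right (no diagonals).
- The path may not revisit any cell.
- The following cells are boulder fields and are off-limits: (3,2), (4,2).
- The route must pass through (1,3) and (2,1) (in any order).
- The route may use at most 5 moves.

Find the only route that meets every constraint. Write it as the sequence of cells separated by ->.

The 5-move cap with required stops at (1,3), (2,1) leaves no slack for detours.
Route from (2,3): up 1 to (1,3), left 1 to (1,2), down 1 to (2,2), left 1 to (2,1), up 1 to (1,1) — 5 moves in all.
Check: all required cells visited; 5 ≤ 5 moves.

(2,3) -> (1,3) -> (1,2) -> (2,2) -> (2,1) -> (1,1)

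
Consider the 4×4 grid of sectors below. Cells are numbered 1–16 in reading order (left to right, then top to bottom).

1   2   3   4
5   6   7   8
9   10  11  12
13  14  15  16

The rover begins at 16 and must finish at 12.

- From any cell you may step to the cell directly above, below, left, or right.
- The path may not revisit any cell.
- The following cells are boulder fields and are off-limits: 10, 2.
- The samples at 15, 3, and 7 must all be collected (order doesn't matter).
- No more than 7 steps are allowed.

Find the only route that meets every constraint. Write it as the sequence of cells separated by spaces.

16 15 11 7 3 4 8 12

The 7-move cap with required stops at 15, 3, 7 leaves no slack for detours.
Route from 16: left to 15, 3× up (reaching 3), right to 4, 2× down (reaching 12) — 7 moves in all.
Check: all required cells visited; 7 ≤ 7 moves.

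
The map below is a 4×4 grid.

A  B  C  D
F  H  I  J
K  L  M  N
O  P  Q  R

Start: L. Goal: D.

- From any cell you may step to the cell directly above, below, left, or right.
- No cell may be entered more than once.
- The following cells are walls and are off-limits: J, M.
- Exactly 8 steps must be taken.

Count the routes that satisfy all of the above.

Need simple routes of exactly 8 moves from L to D (Manhattan distance 4, so 2 moves are spent on a detour and 2 undoing it).
Enumerating: L P O K F A B C D | L P O K F H B C D | L P O K F H I C D | L K F A B H I C D.
That gives 4 routes.

4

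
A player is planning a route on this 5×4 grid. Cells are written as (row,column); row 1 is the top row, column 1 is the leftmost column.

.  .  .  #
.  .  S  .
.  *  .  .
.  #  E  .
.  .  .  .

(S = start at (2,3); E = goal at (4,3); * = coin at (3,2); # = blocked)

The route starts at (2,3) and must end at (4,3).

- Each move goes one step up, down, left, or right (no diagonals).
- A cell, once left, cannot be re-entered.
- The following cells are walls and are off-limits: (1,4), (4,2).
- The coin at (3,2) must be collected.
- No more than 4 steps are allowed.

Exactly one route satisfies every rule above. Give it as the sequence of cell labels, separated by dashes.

Any route must reach (3,2) and still end at (4,3) within 4 moves, so the order of the required stops is forced.
Route from (2,3): left to (2,2), down to (3,2), right to (3,3), down to (4,3) — 4 moves in all.
Check: all required cells visited; 4 ≤ 4 moves.

(2,3) - (2,2) - (3,2) - (3,3) - (4,3)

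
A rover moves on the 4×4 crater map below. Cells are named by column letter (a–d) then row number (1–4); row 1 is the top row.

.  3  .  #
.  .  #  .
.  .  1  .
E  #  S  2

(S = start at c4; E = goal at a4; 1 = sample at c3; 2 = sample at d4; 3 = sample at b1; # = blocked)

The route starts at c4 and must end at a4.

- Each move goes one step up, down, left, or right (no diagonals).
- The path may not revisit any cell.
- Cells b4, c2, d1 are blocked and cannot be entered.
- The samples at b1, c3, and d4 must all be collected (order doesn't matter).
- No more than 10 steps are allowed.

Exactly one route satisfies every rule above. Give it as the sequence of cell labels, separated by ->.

c4 -> d4 -> d3 -> c3 -> b3 -> b2 -> b1 -> a1 -> a2 -> a3 -> a4

The 10-move cap with required stops at b1, c3, d4 leaves no slack for detours.
Route from c4: right to d4, up to d3, 2× left (reaching b3), 2× up (reaching b1), left to a1, 3× down (reaching a4) — 10 moves in all.
Check: all required cells visited; 10 ≤ 10 moves.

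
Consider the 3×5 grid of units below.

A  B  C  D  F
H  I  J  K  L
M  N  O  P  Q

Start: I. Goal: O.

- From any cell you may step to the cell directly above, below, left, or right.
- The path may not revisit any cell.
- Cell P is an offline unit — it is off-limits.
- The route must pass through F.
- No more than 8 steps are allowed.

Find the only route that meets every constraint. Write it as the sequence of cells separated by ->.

I -> B -> C -> D -> F -> L -> K -> J -> O

The budget equals the shortest possible length, so every move has to be on a shortest route through the required cells.
Route from I: up 1 to B, right 3 to F, down 1 to L, left 2 to J, down 1 to O — 8 moves in all.
Check: all required cells visited; 8 ≤ 8 moves.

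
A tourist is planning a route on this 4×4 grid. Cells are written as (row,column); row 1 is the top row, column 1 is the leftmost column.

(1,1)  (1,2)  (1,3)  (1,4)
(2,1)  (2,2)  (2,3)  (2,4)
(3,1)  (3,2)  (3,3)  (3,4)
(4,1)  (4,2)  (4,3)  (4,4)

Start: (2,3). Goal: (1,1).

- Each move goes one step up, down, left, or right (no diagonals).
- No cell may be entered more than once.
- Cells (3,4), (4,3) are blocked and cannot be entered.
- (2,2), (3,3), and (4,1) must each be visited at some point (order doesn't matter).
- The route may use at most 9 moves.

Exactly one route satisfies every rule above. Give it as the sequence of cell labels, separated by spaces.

(2,3) (3,3) (3,2) (4,2) (4,1) (3,1) (2,1) (2,2) (1,2) (1,1)

The 9-move cap with required stops at (2,2), (3,3), (4,1) leaves no slack for detours.
Route from (2,3): down 1 to (3,3), left 1 to (3,2), down 1 to (4,2), left 1 to (4,1), up 2 to (2,1), right 1 to (2,2), up 1 to (1,2), left 1 to (1,1) — 9 moves in all.
Check: all required cells visited; 9 ≤ 9 moves.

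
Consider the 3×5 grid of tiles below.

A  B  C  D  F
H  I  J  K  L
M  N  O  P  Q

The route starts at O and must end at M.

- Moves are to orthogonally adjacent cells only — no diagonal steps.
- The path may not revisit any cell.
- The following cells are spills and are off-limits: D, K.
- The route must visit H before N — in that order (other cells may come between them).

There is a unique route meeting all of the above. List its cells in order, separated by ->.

The waypoints must appear in the order H, N, with no cell reused.
Route from O: up 2 to C, left 2 to A, down 1 to H, right 1 to I, down 1 to N, left 1 to M — 8 moves in all.
Check: order respected (H at step 5, N at step 7).

O -> J -> C -> B -> A -> H -> I -> N -> M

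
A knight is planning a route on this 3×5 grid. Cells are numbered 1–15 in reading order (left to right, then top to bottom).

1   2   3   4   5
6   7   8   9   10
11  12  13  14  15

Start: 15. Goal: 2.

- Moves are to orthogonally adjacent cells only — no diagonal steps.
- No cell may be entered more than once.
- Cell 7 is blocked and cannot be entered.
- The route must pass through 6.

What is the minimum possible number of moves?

Any route passes through 6 somewhere between 15 and 2. Summing Manhattan distances along the two legs (15 → 6 → 2) gives a lower bound of 5 + 2 = 7 moves.
A route of 7 moves achieves this: 15 → 14 → 13 → 12 → 11 → 6 → 1 → 2.
Since 7 matches the lower bound, it is optimal.

7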